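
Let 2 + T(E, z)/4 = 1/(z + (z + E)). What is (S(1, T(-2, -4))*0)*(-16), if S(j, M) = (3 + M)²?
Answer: 0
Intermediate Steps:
T(E, z) = -8 + 4/(E + 2*z) (T(E, z) = -8 + 4/(z + (z + E)) = -8 + 4/(z + (E + z)) = -8 + 4/(E + 2*z))
(S(1, T(-2, -4))*0)*(-16) = ((3 + 4*(1 - 4*(-4) - 2*(-2))/(-2 + 2*(-4)))²*0)*(-16) = ((3 + 4*(1 + 16 + 4)/(-2 - 8))²*0)*(-16) = ((3 + 4*21/(-10))²*0)*(-16) = ((3 + 4*(-⅒)*21)²*0)*(-16) = ((3 - 42/5)²*0)*(-16) = ((-27/5)²*0)*(-16) = ((729/25)*0)*(-16) = 0*(-16) = 0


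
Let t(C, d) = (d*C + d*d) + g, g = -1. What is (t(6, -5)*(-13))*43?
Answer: 3354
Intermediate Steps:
t(C, d) = -1 + d² + C*d (t(C, d) = (d*C + d*d) - 1 = (C*d + d²) - 1 = (d² + C*d) - 1 = -1 + d² + C*d)
(t(6, -5)*(-13))*43 = ((-1 + (-5)² + 6*(-5))*(-13))*43 = ((-1 + 25 - 30)*(-13))*43 = -6*(-13)*43 = 78*43 = 3354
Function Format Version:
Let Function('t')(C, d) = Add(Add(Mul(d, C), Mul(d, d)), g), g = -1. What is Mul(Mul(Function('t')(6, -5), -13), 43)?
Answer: 3354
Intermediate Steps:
Function('t')(C, d) = Add(-1, Pow(d, 2), Mul(C, d)) (Function('t')(C, d) = Add(Add(Mul(d, C), Mul(d, d)), -1) = Add(Add(Mul(C, d), Pow(d, 2)), -1) = Add(Add(Pow(d, 2), Mul(C, d)), -1) = Add(-1, Pow(d, 2), Mul(C, d)))
Mul(Mul(Function('t')(6, -5), -13), 43) = Mul(Mul(Add(-1, Pow(-5, 2), Mul(6, -5)), -13), 43) = Mul(Mul(Add(-1, 25, -30), -13), 43) = Mul(Mul(-6, -13), 43) = Mul(78, 43) = 3354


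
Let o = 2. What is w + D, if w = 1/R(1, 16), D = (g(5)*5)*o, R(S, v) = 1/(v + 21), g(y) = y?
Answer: 87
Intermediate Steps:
R(S, v) = 1/(21 + v)
D = 50 (D = (5*5)*2 = 25*2 = 50)
w = 37 (w = 1/(1/(21 + 16)) = 1/(1/37) = 37)
w + D = 37 + 50 = 87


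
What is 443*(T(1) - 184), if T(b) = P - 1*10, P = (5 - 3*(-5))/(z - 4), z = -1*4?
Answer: -174099/2 ≈ -87050.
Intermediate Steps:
z = -4
P = -5/2 (P = (5 - 3*(-5))/(-4 - 4) = (5 + 15)/(-8) = 20*(-⅛) = -5/2 ≈ -2.5000)
T(b) = -25/2 (T(b) = -5/2 - 1*10 = -5/2 - 10 = -25/2)
443*(T(1) - 184) = 443*(-25/2 - 184) = 443*(-393/2) = -174099/2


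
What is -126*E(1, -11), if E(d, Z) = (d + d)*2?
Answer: -504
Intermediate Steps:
E(d, Z) = 4*d (E(d, Z) = (2*d)*2 = 4*d)
-126*E(1, -11) = -504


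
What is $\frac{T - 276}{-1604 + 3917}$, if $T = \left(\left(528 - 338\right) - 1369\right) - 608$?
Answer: $- \frac{2063}{2313} \approx -0.89192$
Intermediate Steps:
$T = -1787$ ($T = \left(190 - 1369\right) - 608 = -1179 - 608 = -1787$)
$\frac{T - 276}{-1604 + 3917} = \frac{-1787 - 276}{-1604 + 3917} = - \frac{2063}{2313}$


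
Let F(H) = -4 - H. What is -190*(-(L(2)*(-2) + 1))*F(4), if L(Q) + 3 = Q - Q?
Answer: -10640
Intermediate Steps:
L(Q) = -3 (L(Q) = -3 + (Q - Q) = -3 + 0 = -3)
-190*(-(L(2)*(-2) + 1))*F(4) = -190*(-(-3*(-2) + 1))*(-4 - 1*4) = -190*(-(6 + 1))*(-4 - 4) = -190*(-1*7)*(-8) = -(-1330)*(-8) = -190*56 = -10640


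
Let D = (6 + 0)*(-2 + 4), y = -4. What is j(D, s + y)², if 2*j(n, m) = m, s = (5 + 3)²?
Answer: 900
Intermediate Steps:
s = 64 (s = 8² = 64)
D = 12 (D = 6*2 = 12)
j(n, m) = m/2
j(D, s + y)² = ((64 - 4)/2)² = ((½)*60)² = 30² = 900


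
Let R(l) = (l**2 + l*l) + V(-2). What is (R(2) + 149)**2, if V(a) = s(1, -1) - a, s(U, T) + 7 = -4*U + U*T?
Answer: 21609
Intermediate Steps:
s(U, T) = -7 - 4*U + T*U (s(U, T) = -7 + (-4*U + U*T) = -7 + (-4*U + T*U) = -7 - 4*U + T*U)
V(a) = -12 - a (V(a) = (-7 - 4*1 - 1*1) - a = (-7 - 4 - 1) - a = -12 - a)
R(l) = -10 + 2*l**2 (R(l) = (l**2 + l*l) + (-12 - 1*(-2)) = (l**2 + l**2) + (-12 + 2) = 2*l**2 - 10 = -10 + 2*l**2)
(R(2) + 149)**2 = ((-10 + 2*2**2) + 149)**2 = ((-10 + 2*4) + 149)**2 = ((-10 + 8) + 149)**2 = (-2 + 149)**2 = 147**2 = 21609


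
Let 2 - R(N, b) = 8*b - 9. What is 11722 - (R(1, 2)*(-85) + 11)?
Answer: 11286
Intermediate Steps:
R(N, b) = 11 - 8*b (R(N, b) = 2 - (8*b - 9) = 2 - (-9 + 8*b) = 2 + (9 - 8*b) = 11 - 8*b)
11722 - (R(1, 2)*(-85) + 11) = 11722 - ((11 - 8*2)*(-85) + 11) = 11722 - ((11 - 16)*(-85) + 11) = 11722 - (-5*(-85) + 11) = 11722 - (425 + 11) = 11722 - 1*436 = 11722 - 436 = 11286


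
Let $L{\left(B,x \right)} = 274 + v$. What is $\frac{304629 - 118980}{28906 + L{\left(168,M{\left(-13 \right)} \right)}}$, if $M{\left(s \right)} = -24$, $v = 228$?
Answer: $\frac{185649}{29408} \approx 6.3129$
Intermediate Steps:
$L{\left(B,x \right)} = 502$ ($L{\left(B,x \right)} = 274 + 228 = 502$)
$\frac{304629 - 118980}{28906 + L{\left(168,M{\left(-13 \right)} \right)}} = \frac{304629 - 118980}{28906 + 502} = \frac{185649}{29408}$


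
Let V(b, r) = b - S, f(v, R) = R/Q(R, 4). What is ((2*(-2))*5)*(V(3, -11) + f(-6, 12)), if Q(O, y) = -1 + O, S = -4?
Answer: -1780/11 ≈ -161.82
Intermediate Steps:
f(v, R) = R/(-1 + R)
V(b, r) = 4 + b (V(b, r) = b - 1*(-4) = b + 4 = 4 + b)
((2*(-2))*5)*(V(3, -11) + f(-6, 12)) = ((2*(-2))*5)*((4 + 3) + 12/(-1 + 12)) = (-4*5)*(7 + 12/11) = -20*(7 + 12*(1/11)) = -20*(7 + 12/11) = -20*89/11 = -1780/11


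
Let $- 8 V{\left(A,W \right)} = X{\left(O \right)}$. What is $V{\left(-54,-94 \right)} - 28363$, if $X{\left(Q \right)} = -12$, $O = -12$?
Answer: $- \frac{56723}{2} \approx -28362.0$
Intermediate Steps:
$V{\left(A,W \right)} = \frac{3}{2}$ ($V{\left(A,W \right)} = \left(- \frac{1}{8}\right) \left(-12\right) = \frac{3}{2}$)
$V{\left(-54,-94 \right)} - 28363 = \frac{3}{2} - 28363 = - \frac{56723}{2}$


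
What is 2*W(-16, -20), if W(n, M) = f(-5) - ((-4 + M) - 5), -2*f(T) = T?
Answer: 63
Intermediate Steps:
f(T) = -T/2
W(n, M) = 23/2 - M (W(n, M) = -½*(-5) - ((-4 + M) - 5) = 5/2 - (-9 + M) = 5/2 + (9 - M) = 23/2 - M)
2*W(-16, -20) = 2*(23/2 - 1*(-20)) = 2*(23/2 + 20) = 2*(63/2) = 63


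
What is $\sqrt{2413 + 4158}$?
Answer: $\sqrt{6571} \approx 81.062$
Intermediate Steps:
$\sqrt{2413 + 4158} = \sqrt{6571}$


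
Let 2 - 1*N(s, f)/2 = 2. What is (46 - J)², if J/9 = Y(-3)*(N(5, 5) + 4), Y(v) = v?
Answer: 23716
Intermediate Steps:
N(s, f) = 0 (N(s, f) = 4 - 2*2 = 4 - 4 = 0)
J = -108 (J = 9*(-3*(0 + 4)) = 9*(-3*4) = 9*(-12) = -108)
(46 - J)² = (46 - 1*(-108))² = (46 + 108)² = 154² = 23716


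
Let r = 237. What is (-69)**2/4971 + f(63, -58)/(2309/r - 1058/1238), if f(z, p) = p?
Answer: -207409524/37251017 ≈ -5.5679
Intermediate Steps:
(-69)**2/4971 + f(63, -58)/(2309/r - 1058/1238) = (-69)**2/4971 - 58/(2309/237 - 1058/1238) = 4761*(1/4971) - 58/(2309*(1/237) - 1058*1/1238) = 1587/1657 - 58/(2309/237 - 529/619) = 1587/1657 - 58/1303898/146703 = 1587/1657 - 58*146703/1303898 = 1587/1657 - 146703/22481 = -207409524/37251017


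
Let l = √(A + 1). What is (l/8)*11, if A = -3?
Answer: 11*I*√2/8 ≈ 1.9445*I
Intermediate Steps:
l = I*√2 (l = √(-3 + 1) = √(-2) = I*√2 ≈ 1.4142*I)
(l/8)*11 = ((I*√2)/8)*11 = ((I*√2)*(⅛))*11 = (I*√2/8)*11 = 11*I*√2/8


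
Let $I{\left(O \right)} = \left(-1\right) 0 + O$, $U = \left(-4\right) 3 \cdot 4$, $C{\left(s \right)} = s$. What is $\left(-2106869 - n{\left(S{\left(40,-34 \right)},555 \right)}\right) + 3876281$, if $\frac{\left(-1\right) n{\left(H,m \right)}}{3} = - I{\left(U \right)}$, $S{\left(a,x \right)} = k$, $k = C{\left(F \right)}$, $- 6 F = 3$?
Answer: $1769556$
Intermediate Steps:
$F = - \frac{1}{2}$ ($F = \left(- \frac{1}{6}\right) 3 = - \frac{1}{2} \approx -0.5$)
$U = -48$ ($U = \left(-12\right) 4 = -48$)
$k = - \frac{1}{2} \approx -0.5$
$S{\left(a,x \right)} = - \frac{1}{2}$
$I{\left(O \right)} = O$ ($I{\left(O \right)} = 0 + O = O$)
$n{\left(H,m \right)} = -144$ ($n{\left(H,m \right)} = - 3 \left(\left(-1\right) \left(-48\right)\right) = \left(-3\right) 48 = -144$)
$\left(-2106869 - n{\left(S{\left(40,-34 \right)},555 \right)}\right) + 3876281 = \left(-2106869 - -144\right) + 3876281 = \left(-2106869 + 144\right) + 3876281 = -2106725 + 3876281 = 1769556$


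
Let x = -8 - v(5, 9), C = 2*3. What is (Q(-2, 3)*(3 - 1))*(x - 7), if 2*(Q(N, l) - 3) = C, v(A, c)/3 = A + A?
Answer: -540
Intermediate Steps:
v(A, c) = 6*A (v(A, c) = 3*(A + A) = 3*(2*A) = 6*A)
C = 6
Q(N, l) = 6 (Q(N, l) = 3 + (1/2)*6 = 3 + 3 = 6)
x = -38 (x = -8 - 6*5 = -8 - 1*30 = -8 - 30 = -38)
(Q(-2, 3)*(3 - 1))*(x - 7) = (6*(3 - 1))*(-38 - 7) = (6*2)*(-45) = 12*(-45) = -540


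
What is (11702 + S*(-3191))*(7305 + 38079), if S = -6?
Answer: 1400005632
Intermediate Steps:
(11702 + S*(-3191))*(7305 + 38079) = (11702 - 6*(-3191))*(7305 + 38079) = (11702 + 19146)*45384 = 30848*45384 = 1400005632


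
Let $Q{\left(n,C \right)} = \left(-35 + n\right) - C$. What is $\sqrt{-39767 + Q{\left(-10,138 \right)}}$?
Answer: $5 i \sqrt{1598} \approx 199.88 i$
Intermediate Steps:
$Q{\left(n,C \right)} = -35 + n - C$
$\sqrt{-39767 + Q{\left(-10,138 \right)}} = \sqrt{-39767 - 183} = \sqrt{-39950} = 5 i \sqrt{1598}$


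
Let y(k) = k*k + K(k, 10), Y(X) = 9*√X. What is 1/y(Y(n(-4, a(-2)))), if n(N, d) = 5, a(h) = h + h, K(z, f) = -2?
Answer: 1/403 ≈ 0.0024814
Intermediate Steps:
a(h) = 2*h
y(k) = -2 + k² (y(k) = k*k - 2 = k² - 2 = -2 + k²)
1/y(Y(n(-4, a(-2)))) = 1/(-2 + (9*√5)²) = 1/(-2 + 405) = 1/403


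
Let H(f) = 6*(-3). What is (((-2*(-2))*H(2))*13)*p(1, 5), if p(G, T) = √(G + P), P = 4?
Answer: -936*√5 ≈ -2093.0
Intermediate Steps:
p(G, T) = √(4 + G) (p(G, T) = √(G + 4) = √(4 + G))
H(f) = -18
(((-2*(-2))*H(2))*13)*p(1, 5) = ((-2*(-2)*(-18))*13)*√(4 + 1) = ((4*(-18))*13)*√5 = (-72*13)*√5 = -936*√5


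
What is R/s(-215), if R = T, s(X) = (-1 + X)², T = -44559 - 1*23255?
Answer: -33907/23328 ≈ -1.4535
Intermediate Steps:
T = -67814 (T = -44559 - 23255 = -67814)
R = -67814
R/s(-215) = -67814/(-1 - 215)² = -67814/((-216)²) = -67814/46656 = -67814*1/46656 = -33907/23328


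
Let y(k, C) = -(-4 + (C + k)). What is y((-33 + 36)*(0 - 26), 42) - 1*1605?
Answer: -1565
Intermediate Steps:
y(k, C) = 4 - C - k (y(k, C) = -(-4 + C + k) = 4 - C - k)
y((-33 + 36)*(0 - 26), 42) - 1*1605 = (4 - 1*42 - (-33 + 36)*(0 - 26)) - 1*1605 = (4 - 42 - 3*(-26)) - 1605 = (4 - 42 - 1*(-78)) - 1605 = (4 - 42 + 78) - 1605 = 40 - 1605 = -1565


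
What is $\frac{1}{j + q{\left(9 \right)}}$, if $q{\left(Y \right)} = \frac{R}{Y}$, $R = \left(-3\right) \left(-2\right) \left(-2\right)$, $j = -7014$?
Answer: $- \frac{3}{21046} \approx -0.00014254$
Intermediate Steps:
$R = -12$ ($R = 6 \left(-2\right) = -12$)
$q{\left(Y \right)} = - \frac{12}{Y}$
$\frac{1}{j + q{\left(9 \right)}} = \frac{1}{-7014 - \frac{12}{9}} = \frac{1}{-7014 - \frac{4}{3}} = \frac{1}{- \frac{21046}{3}} = - \frac{3}{21046}$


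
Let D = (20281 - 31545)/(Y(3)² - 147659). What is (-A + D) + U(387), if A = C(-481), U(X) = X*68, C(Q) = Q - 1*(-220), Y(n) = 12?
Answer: 3920517419/147515 ≈ 26577.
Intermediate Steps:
C(Q) = 220 + Q (C(Q) = Q + 220 = 220 + Q)
U(X) = 68*X
A = -261 (A = 220 - 481 = -261)
D = 11264/147515 (D = (20281 - 31545)/(12² - 147659) = -11264/(144 - 147659) = -11264/(-147515) = -11264*(-1/147515) = 11264/147515 ≈ 0.076358)
(-A + D) + U(387) = (-1*(-261) + 11264/147515) + 68*387 = (261 + 11264/147515) + 26316 = 38512679/147515 + 26316 = 3920517419/147515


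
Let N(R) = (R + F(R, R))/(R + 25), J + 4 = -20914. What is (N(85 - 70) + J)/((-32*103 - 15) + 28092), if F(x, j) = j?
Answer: -83669/99124 ≈ -0.84408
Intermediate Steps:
J = -20918 (J = -4 - 20914 = -20918)
N(R) = 2*R/(25 + R) (N(R) = (R + R)/(R + 25) = (2*R)/(25 + R) = 2*R/(25 + R))
(N(85 - 70) + J)/((-32*103 - 15) + 28092) = (2*(85 - 70)/(25 + (85 - 70)) - 20918)/((-32*103 - 15) + 28092) = (2*15/(25 + 15) - 20918)/((-3296 - 15) + 28092) = (2*15/40 - 20918)/(-3311 + 28092) = (2*15*(1/40) - 20918)/24781 = (¾ - 20918)*(1/24781) = -83669/4*1/24781 = -83669/99124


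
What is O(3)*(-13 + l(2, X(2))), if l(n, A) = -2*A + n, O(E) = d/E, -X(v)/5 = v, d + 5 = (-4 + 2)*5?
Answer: -45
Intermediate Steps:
d = -15 (d = -5 + (-4 + 2)*5 = -5 - 2*5 = -5 - 10 = -15)
X(v) = -5*v
O(E) = -15/E
l(n, A) = n - 2*A
O(3)*(-13 + l(2, X(2))) = (-15/3)*(-13 + (2 - (-10)*2)) = (-15*⅓)*(-13 + (2 - 2*(-10))) = -5*(-13 + (2 + 20)) = -5*(-13 + 22) = -5*9 = -45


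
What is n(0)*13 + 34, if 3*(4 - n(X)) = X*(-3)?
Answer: 86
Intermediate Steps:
n(X) = 4 + X (n(X) = 4 - X*(-3)/3 = 4 - (-1)*X = 4 + X)
n(0)*13 + 34 = (4 + 0)*13 + 34 = 4*13 + 34 = 52 + 34 = 86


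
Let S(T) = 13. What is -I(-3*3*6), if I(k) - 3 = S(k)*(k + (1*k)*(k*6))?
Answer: -226749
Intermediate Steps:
I(k) = 3 + 13*k + 78*k² (I(k) = 3 + 13*(k + (1*k)*(k*6)) = 3 + 13*(k + k*(6*k)) = 3 + 13*(k + 6*k²) = 3 + (13*k + 78*k²) = 3 + 13*k + 78*k²)
-I(-3*3*6) = -(3 + 13*(-3*3*6) + 78*(-3*3*6)²) = -(3 + 13*(-9*6) + 78*(-9*6)²) = -(3 + 13*(-54) + 78*(-54)²) = -(3 - 702 + 78*2916) = -(3 - 702 + 227448) = -1*226749 = -226749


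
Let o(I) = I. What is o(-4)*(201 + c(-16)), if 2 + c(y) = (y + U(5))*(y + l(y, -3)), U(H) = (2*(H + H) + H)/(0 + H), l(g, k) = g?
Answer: -2204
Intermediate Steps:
U(H) = 5 (U(H) = (2*(2*H) + H)/H = (4*H + H)/H = (5*H)/H = 5)
c(y) = -2 + 2*y*(5 + y) (c(y) = -2 + (y + 5)*(y + y) = -2 + (5 + y)*(2*y) = -2 + 2*y*(5 + y))
o(-4)*(201 + c(-16)) = -4*(201 + (-2 + 2*(-16)**2 + 10*(-16))) = -4*(201 + (-2 + 2*256 - 160)) = -4*(201 + (-2 + 512 - 160)) = -4*(201 + 350) = -4*551 = -2204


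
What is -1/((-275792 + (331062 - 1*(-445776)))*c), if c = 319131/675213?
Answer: -32153/7614252906 ≈ -4.2227e-6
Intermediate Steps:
c = 106377/225071 (c = 319131*(1/675213) = 106377/225071 ≈ 0.47264)
-1/((-275792 + (331062 - 1*(-445776)))*c) = -1/((-275792 + (331062 - 1*(-445776)))*106377/225071) = -225071/((-275792 + (331062 + 445776))*106377) = -225071/((-275792 + 776838)*106377) = -225071/(501046*106377) = -1*32153/7614252906 = -32153/7614252906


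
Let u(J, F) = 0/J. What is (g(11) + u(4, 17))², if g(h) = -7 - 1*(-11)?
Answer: 16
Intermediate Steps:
u(J, F) = 0
g(h) = 4 (g(h) = -7 + 11 = 4)
(g(11) + u(4, 17))² = (4 + 0)² = 4² = 16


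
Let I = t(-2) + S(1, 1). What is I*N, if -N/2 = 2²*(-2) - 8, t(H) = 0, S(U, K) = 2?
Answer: 64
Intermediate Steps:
I = 2 (I = 0 + 2 = 2)
N = 32 (N = -2*(2²*(-2) - 8) = -2*(4*(-2) - 8) = -2*(-8 - 8) = -2*(-16) = 32)
I*N = 2*32 = 64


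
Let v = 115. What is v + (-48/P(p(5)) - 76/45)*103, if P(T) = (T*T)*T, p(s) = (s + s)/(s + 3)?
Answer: -2914069/1125 ≈ -2590.3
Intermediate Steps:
p(s) = 2*s/(3 + s) (p(s) = (2*s)/(3 + s) = 2*s/(3 + s))
P(T) = T**3 (P(T) = T**2*T = T**3)
v + (-48/P(p(5)) - 76/45)*103 = 115 + (-48*(3 + 5)**3/1000 - 76/45)*103 = 115 + (-48/((2*5/8)**3) - 76*1/45)*103 = 115 + (-48/((2*5*(1/8))**3) - 76/45)*103 = 115 + (-48/((5/4)**3) - 76/45)*103 = 115 + (-48/125/64 - 76/45)*103 = 115 + (-48*64/125 - 76/45)*103 = 115 + (-3072/125 - 76/45)*103 = 115 - 29548/1125*103 = 115 - 3043444/1125 = -2914069/1125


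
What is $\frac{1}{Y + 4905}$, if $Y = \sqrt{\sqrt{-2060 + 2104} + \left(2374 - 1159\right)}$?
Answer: $\frac{1}{4905 + \sqrt{1215 + 2 \sqrt{11}}} \approx 0.00020243$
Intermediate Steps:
$Y = \sqrt{1215 + 2 \sqrt{11}}$ ($Y = \sqrt{\sqrt{44} + 1215} = \sqrt{2 \sqrt{11} + 1215} = \sqrt{1215 + 2 \sqrt{11}} \approx 34.952$)
$\frac{1}{Y + 4905} = \frac{1}{\sqrt{1215 + 2 \sqrt{11}} + 4905} = \frac{1}{4905 + \sqrt{1215 + 2 \sqrt{11}}}$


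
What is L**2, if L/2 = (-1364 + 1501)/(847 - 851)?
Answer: 18769/4 ≈ 4692.3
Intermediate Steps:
L = -137/2 (L = 2*((-1364 + 1501)/(847 - 851)) = 2*(137/(-4)) = 2*(137*(-1/4)) = 2*(-137/4) = -137/2 ≈ -68.500)
L**2 = (-137/2)**2 = 18769/4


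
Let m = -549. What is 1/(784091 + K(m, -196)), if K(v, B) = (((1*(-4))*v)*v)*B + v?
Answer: 1/237081926 ≈ 4.2180e-9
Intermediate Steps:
K(v, B) = v - 4*B*v² (K(v, B) = ((-4*v)*v)*B + v = (-4*v²)*B + v = -4*B*v² + v = v - 4*B*v²)
1/(784091 + K(m, -196)) = 1/(784091 - 549*(1 - 4*(-196)*(-549))) = 1/(784091 - 549*(1 - 430416)) = 1/(784091 - 549*(-430415)) = 1/(784091 + 236297835) = 1/237081926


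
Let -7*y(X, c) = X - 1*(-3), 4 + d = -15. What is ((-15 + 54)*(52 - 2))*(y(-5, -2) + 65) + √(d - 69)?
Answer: 891150/7 + 2*I*√22 ≈ 1.2731e+5 + 9.3808*I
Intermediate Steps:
d = -19 (d = -4 - 15 = -19)
y(X, c) = -3/7 - X/7 (y(X, c) = -(X - 1*(-3))/7 = -(X + 3)/7 = -(3 + X)/7 = -3/7 - X/7)
((-15 + 54)*(52 - 2))*(y(-5, -2) + 65) + √(d - 69) = ((-15 + 54)*(52 - 2))*((-3/7 - ⅐*(-5)) + 65) + √(-19 - 69) = (39*50)*((-3/7 + 5/7) + 65) + √(-88) = 1950*(2/7 + 65) + 2*I*√22 = 1950*(457/7) + 2*I*√22 = 891150/7 + 2*I*√22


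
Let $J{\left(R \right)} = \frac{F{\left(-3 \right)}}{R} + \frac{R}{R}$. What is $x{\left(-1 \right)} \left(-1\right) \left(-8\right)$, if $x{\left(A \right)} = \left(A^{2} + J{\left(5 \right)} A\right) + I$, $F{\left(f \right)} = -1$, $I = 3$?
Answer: $\frac{128}{5} \approx 25.6$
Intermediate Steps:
$J{\left(R \right)} = 1 - \frac{1}{R}$ ($J{\left(R \right)} = - \frac{1}{R} + \frac{R}{R} = - \frac{1}{R} + 1 = 1 - \frac{1}{R}$)
$x{\left(A \right)} = 3 + A^{2} + \frac{4 A}{5}$ ($x{\left(A \right)} = \left(A^{2} + \frac{-1 + 5}{5} A\right) + 3 = \left(A^{2} + \frac{1}{5} \cdot 4 A\right) + 3 = \left(A^{2} + \frac{4 A}{5}\right) + 3 = 3 + A^{2} + \frac{4 A}{5}$)
$x{\left(-1 \right)} \left(-1\right) \left(-8\right) = \left(3 + \left(-1\right)^{2} + \frac{4}{5} \left(-1\right)\right) \left(-1\right) \left(-8\right) = \left(3 + 1 - \frac{4}{5}\right) \left(-1\right) \left(-8\right) = \frac{16}{5} \left(-1\right) \left(-8\right) = \left(- \frac{16}{5}\right) \left(-8\right) = \frac{128}{5}$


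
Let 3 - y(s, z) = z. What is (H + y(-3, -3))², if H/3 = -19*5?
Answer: 77841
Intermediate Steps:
H = -285 (H = 3*(-19*5) = 3*(-95) = -285)
y(s, z) = 3 - z
(H + y(-3, -3))² = (-285 + (3 - 1*(-3)))² = (-285 + (3 + 3))² = (-285 + 6)² = (-279)² = 77841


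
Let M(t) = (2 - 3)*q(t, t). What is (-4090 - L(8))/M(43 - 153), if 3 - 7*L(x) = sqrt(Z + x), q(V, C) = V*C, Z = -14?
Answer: 2603/7700 - I*sqrt(6)/84700 ≈ 0.33805 - 2.892e-5*I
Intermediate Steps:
q(V, C) = C*V
L(x) = 3/7 - sqrt(-14 + x)/7
M(t) = -t**2 (M(t) = (2 - 3)*(t*t) = -t**2)
(-4090 - L(8))/M(43 - 153) = (-4090 - (3/7 - sqrt(-14 + 8)/7))/((-(43 - 153)**2)) = (-4090 - (3/7 - I*sqrt(6)/7))/((-1*(-110)**2)) = (-4090 - (3/7 - I*sqrt(6)/7))/((-1*12100)) = (-4090 - (3/7 - I*sqrt(6)/7))/(-12100) = (-4090 + (-3/7 + I*sqrt(6)/7))*(-1/12100) = (-28633/7 + I*sqrt(6)/7)*(-1/12100) = 2603/7700 - I*sqrt(6)/84700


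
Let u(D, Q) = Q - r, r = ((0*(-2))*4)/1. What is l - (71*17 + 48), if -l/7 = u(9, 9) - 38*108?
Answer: 27410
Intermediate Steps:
r = 0 (r = (0*4)*1 = 0*1 = 0)
u(D, Q) = Q (u(D, Q) = Q - 1*0 = Q + 0 = Q)
l = 28665 (l = -7*(9 - 38*108) = -7*(9 - 4104) = -7*(-4095) = 28665)
l - (71*17 + 48) = 28665 - (71*17 + 48) = 28665 - (1207 + 48) = 28665 - 1*1255 = 28665 - 1255 = 27410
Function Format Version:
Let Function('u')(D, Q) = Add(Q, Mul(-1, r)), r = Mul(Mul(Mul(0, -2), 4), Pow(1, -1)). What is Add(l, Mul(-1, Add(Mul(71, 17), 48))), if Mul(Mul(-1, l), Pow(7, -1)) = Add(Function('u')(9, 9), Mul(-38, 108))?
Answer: 27410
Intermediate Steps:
r = 0 (r = Mul(Mul(0, 4), 1) = Mul(0, 1) = 0)
Function('u')(D, Q) = Q (Function('u')(D, Q) = Add(Q, Mul(-1, 0)) = Add(Q, 0) = Q)
l = 28665 (l = Mul(-7, Add(9, Mul(-38, 108))) = Mul(-7, Add(9, -4104)) = Mul(-7, -4095) = 28665)
Add(l, Mul(-1, Add(Mul(71, 17), 48))) = Add(28665, Mul(-1, Add(Mul(71, 17), 48))) = Add(28665, Mul(-1, Add(1207, 48))) = Add(28665, Mul(-1, 1255)) = Add(28665, -1255) = 27410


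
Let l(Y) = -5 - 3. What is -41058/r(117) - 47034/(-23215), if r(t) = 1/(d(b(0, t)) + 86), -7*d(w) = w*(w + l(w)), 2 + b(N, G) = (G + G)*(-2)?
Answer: 213563452974498/162505 ≈ 1.3142e+9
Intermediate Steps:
l(Y) = -8
b(N, G) = -2 - 4*G (b(N, G) = -2 + (G + G)*(-2) = -2 + (2*G)*(-2) = -2 - 4*G)
d(w) = -w*(-8 + w)/7 (d(w) = -w*(w - 8)/7 = -w*(-8 + w)/7)
r(t) = 1/(86 + (-2 - 4*t)*(10 + 4*t)/7) (r(t) = 1/((-2 - 4*t)*(8 - (-2 - 4*t))/7 + 86) = 1/((-2 - 4*t)*(8 + (2 + 4*t))/7 + 86) = 1/((-2 - 4*t)*(10 + 4*t)/7 + 86) = 1/(86 + (-2 - 4*t)*(10 + 4*t)/7))
-41058/r(117) - 47034/(-23215) = -41058/((-7/(-582 + 16*117² + 48*117))) - 47034/(-23215) = -41058/((-7/(-582 + 16*13689 + 5616))) - 47034*(-1/23215) = -41058/((-7/(-582 + 219024 + 5616))) + 47034/23215 = -41058/((-7/224058)) + 47034/23215 = -41058/((-7*1/224058)) + 47034/23215 = -41058/(-7/224058) + 47034/23215 = -41058*(-224058/7) + 47034/23215 = 9199373364/7 + 47034/23215 = 213563452974498/162505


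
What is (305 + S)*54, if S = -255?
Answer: 2700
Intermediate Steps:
(305 + S)*54 = (305 - 255)*54 = 50*54 = 2700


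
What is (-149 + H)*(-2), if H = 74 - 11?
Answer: 172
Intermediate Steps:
H = 63
(-149 + H)*(-2) = (-149 + 63)*(-2) = -86*(-2) = 172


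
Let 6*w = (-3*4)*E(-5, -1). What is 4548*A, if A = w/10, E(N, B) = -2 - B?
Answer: 4548/5 ≈ 909.60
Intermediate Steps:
w = 2 (w = ((-3*4)*(-2 - 1*(-1)))/6 = (-12*(-2 + 1))/6 = (-12*(-1))/6 = (⅙)*12 = 2)
A = ⅕ (A = 2/10 = 2*(⅒) = ⅕ ≈ 0.20000)
4548*A = 4548*(⅕) = 4548/5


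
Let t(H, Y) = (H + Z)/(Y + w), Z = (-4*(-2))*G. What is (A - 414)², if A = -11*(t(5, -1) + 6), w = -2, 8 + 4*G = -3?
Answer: 2647129/9 ≈ 2.9413e+5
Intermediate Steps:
G = -11/4 (G = -2 + (¼)*(-3) = -2 - ¾ = -11/4 ≈ -2.7500)
Z = -22 (Z = -4*(-2)*(-11/4) = 8*(-11/4) = -22)
t(H, Y) = (-22 + H)/(-2 + Y) (t(H, Y) = (H - 22)/(Y - 2) = (-22 + H)/(-2 + Y))
A = -385/3 (A = -11*((-22 + 5)/(-2 - 1) + 6) = -11*(-17/(-3) + 6) = -11*(-⅓*(-17) + 6) = -11*(17/3 + 6) = -11*35/3 = -385/3 ≈ -128.33)
(A - 414)² = (-385/3 - 414)² = (-1627/3)² = 2647129/9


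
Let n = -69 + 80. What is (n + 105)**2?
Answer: 13456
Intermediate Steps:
n = 11
(n + 105)**2 = (11 + 105)**2 = 116**2 = 13456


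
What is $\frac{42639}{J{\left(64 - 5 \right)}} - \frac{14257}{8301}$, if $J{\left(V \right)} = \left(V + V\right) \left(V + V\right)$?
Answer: $\frac{155431871}{115583124} \approx 1.3448$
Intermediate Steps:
$J{\left(V \right)} = 4 V^{2}$ ($J{\left(V \right)} = 2 V 2 V = 4 V^{2}$)
$\frac{42639}{J{\left(64 - 5 \right)}} - \frac{14257}{8301} = \frac{42639}{4 \left(64 - 5\right)^{2}} - \frac{14257}{8301} = \frac{42639}{4 \cdot 59^{2}} - \frac{14257}{8301} = \frac{42639}{4 \cdot 3481} - \frac{14257}{8301} = \frac{42639}{13924} - \frac{14257}{8301} = \frac{155431871}{115583124}$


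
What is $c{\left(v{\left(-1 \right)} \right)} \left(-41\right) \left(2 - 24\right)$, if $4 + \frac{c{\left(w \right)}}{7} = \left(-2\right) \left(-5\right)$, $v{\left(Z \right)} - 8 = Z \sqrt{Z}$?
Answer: $37884$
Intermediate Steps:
$v{\left(Z \right)} = 8 + Z^{\frac{3}{2}}$ ($v{\left(Z \right)} = 8 + Z \sqrt{Z} = 8 + Z^{\frac{3}{2}}$)
$c{\left(w \right)} = 42$ ($c{\left(w \right)} = -28 + 7 \left(\left(-2\right) \left(-5\right)\right) = -28 + 7 \cdot 10 = -28 + 70 = 42$)
$c{\left(v{\left(-1 \right)} \right)} \left(-41\right) \left(2 - 24\right) = 42 \left(-41\right) \left(2 - 24\right) = - 1722 \left(2 - 24\right) = \left(-1722\right) \left(-22\right) = 37884$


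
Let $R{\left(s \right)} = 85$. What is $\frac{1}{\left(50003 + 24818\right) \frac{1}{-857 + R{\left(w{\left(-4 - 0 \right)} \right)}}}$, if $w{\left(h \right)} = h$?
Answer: $- \frac{772}{74821} \approx -0.010318$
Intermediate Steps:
$\frac{1}{\left(50003 + 24818\right) \frac{1}{-857 + R{\left(w{\left(-4 - 0 \right)} \right)}}} = \frac{1}{\left(50003 + 24818\right) \frac{1}{-857 + 85}} = \frac{1}{74821 \frac{1}{-772}} = \frac{1}{74821 \left(- \frac{1}{772}\right)} = \frac{1}{- \frac{74821}{772}} = - \frac{772}{74821}$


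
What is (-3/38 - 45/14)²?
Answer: 191844/17689 ≈ 10.845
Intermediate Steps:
(-3/38 - 45/14)² = (-438/133)² = 191844/17689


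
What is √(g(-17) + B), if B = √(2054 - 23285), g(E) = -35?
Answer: √(-35 + 3*I*√2359) ≈ 7.578 + 9.6139*I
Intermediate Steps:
B = 3*I*√2359 (B = √(-21231) = 3*I*√2359 ≈ 145.71*I)
√(g(-17) + B) = √(-35 + 3*I*√2359)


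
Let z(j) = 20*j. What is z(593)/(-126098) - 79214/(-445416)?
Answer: 1176523303/14041516692 ≈ 0.083789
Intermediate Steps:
z(593)/(-126098) - 79214/(-445416) = (20*593)/(-126098) - 79214/(-445416) = 11860*(-1/126098) - 79214*(-1/445416) = -5930/63049 + 39607/222708 = 1176523303/14041516692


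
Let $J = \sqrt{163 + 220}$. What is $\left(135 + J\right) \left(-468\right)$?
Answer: $-63180 - 468 \sqrt{383} \approx -72339.0$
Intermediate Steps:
$J = \sqrt{383} \approx 19.57$
$\left(135 + J\right) \left(-468\right) = \left(135 + \sqrt{383}\right) \left(-468\right) = -63180 - 468 \sqrt{383}$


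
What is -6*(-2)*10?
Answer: 120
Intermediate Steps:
-6*(-2)*10 = -(-12)*10 = -1*(-120) = 120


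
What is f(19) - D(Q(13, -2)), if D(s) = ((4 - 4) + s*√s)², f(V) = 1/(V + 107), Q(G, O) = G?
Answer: -276821/126 ≈ -2197.0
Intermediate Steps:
f(V) = 1/(107 + V)
D(s) = s³ (D(s) = (0 + s^(3/2))² = (s^(3/2))² = s³)
f(19) - D(Q(13, -2)) = 1/(107 + 19) - 1*13³ = 1/126 - 1*2197 = 1/126 - 2197 = -276821/126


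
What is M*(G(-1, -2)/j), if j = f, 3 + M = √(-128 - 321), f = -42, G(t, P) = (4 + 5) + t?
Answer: 4/7 - 4*I*√449/21 ≈ 0.57143 - 4.0361*I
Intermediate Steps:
G(t, P) = 9 + t
M = -3 + I*√449 (M = -3 + √(-128 - 321) = -3 + √(-449) = -3 + I*√449 ≈ -3.0 + 21.19*I)
j = -42
M*(G(-1, -2)/j) = (-3 + I*√449)*((9 - 1)/(-42)) = (-3 + I*√449)*(8*(-1/42)) = (-3 + I*√449)*(-4/21) = 4/7 - 4*I*√449/21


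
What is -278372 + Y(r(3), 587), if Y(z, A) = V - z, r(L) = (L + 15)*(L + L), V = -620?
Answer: -279100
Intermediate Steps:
r(L) = 2*L*(15 + L) (r(L) = (15 + L)*(2*L) = 2*L*(15 + L))
Y(z, A) = -620 - z
-278372 + Y(r(3), 587) = -278372 + (-620 - 2*3*(15 + 3)) = -278372 + (-620 - 2*3*18) = -278372 + (-620 - 1*108) = -278372 + (-620 - 108) = -278372 - 728 = -279100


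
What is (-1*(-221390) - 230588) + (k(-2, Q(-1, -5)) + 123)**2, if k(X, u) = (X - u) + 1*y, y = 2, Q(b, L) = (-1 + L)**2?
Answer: -1629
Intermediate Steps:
k(X, u) = 2 + X - u (k(X, u) = (X - u) + 1*2 = (X - u) + 2 = 2 + X - u)
(-1*(-221390) - 230588) + (k(-2, Q(-1, -5)) + 123)**2 = (-1*(-221390) - 230588) + ((2 - 2 - (-1 - 5)**2) + 123)**2 = (221390 - 230588) + ((2 - 2 - 1*(-6)**2) + 123)**2 = -9198 + ((2 - 2 - 1*36) + 123)**2 = -9198 + ((2 - 2 - 36) + 123)**2 = -9198 + (-36 + 123)**2 = -9198 + 87**2 = -9198 + 7569 = -1629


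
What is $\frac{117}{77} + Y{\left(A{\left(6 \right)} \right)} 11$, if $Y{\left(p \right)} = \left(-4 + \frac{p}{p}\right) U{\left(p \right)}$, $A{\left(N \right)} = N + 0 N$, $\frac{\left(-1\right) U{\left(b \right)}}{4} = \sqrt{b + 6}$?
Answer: $\frac{117}{77} + 264 \sqrt{3} \approx 458.78$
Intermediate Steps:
$U{\left(b \right)} = - 4 \sqrt{6 + b}$ ($U{\left(b \right)} = - 4 \sqrt{b + 6} = - 4 \sqrt{6 + b}$)
$A{\left(N \right)} = N$ ($A{\left(N \right)} = N + 0 = N$)
$Y{\left(p \right)} = 12 \sqrt{6 + p}$ ($Y{\left(p \right)} = \left(-4 + \frac{p}{p}\right) \left(- 4 \sqrt{6 + p}\right) = \left(-4 + 1\right) \left(- 4 \sqrt{6 + p}\right) = - 3 \left(- 4 \sqrt{6 + p}\right) = 12 \sqrt{6 + p}$)
$\frac{117}{77} + Y{\left(A{\left(6 \right)} \right)} 11 = \frac{117}{77} + 12 \sqrt{6 + 6} \cdot 11 = 117 \cdot \frac{1}{77} + 12 \sqrt{12} \cdot 11 = \frac{117}{77} + 12 \cdot 2 \sqrt{3} \cdot 11 = \frac{117}{77} + 24 \sqrt{3} \cdot 11 = \frac{117}{77} + 264 \sqrt{3}$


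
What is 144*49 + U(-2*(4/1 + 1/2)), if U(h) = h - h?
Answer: 7056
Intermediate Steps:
U(h) = 0
144*49 + U(-2*(4/1 + 1/2)) = 144*49 + 0 = 7056 + 0 = 7056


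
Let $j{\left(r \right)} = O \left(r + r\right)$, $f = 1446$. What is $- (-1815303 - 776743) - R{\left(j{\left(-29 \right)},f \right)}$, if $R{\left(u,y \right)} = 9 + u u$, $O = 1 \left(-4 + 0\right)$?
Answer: $2538213$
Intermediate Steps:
$O = -4$ ($O = 1 \left(-4\right) = -4$)
$j{\left(r \right)} = - 8 r$ ($j{\left(r \right)} = - 4 \left(r + r\right) = - 4 \cdot 2 r = - 8 r$)
$R{\left(u,y \right)} = 9 + u^{2}$
$- (-1815303 - 776743) - R{\left(j{\left(-29 \right)},f \right)} = - (-1815303 - 776743) - \left(9 + \left(\left(-8\right) \left(-29\right)\right)^{2}\right) = \left(-1\right) \left(-2592046\right) - \left(9 + 232^{2}\right) = 2592046 - \left(9 + 53824\right) = 2592046 - 53833 = 2538213$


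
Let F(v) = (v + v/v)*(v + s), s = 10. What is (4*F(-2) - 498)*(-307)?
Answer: 162710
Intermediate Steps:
F(v) = (1 + v)*(10 + v) (F(v) = (v + v/v)*(v + 10) = (v + 1)*(10 + v) = (1 + v)*(10 + v))
(4*F(-2) - 498)*(-307) = (4*(10 + (-2)**2 + 11*(-2)) - 498)*(-307) = (4*(10 + 4 - 22) - 498)*(-307) = (4*(-8) - 498)*(-307) = (-32 - 498)*(-307) = -530*(-307) = 162710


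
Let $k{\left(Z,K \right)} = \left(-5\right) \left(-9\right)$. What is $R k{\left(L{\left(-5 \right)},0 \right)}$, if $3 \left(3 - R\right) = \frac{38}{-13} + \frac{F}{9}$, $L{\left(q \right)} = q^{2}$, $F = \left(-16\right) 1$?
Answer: $\frac{8015}{39} \approx 205.51$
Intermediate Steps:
$F = -16$
$k{\left(Z,K \right)} = 45$
$R = \frac{1603}{351}$ ($R = 3 - \frac{\frac{38}{-13} - \frac{16}{9}}{3} = 3 - \frac{38 \left(- \frac{1}{13}\right) - \frac{16}{9}}{3} = 3 - \frac{- \frac{38}{13} - \frac{16}{9}}{3} = 3 - - \frac{550}{351} = 3 + \frac{550}{351} = \frac{1603}{351} \approx 4.5669$)
$R k{\left(L{\left(-5 \right)},0 \right)} = \frac{1603}{351} \cdot 45 = \frac{8015}{39}$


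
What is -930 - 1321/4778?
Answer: -4444861/4778 ≈ -930.28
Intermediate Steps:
-930 - 1321/4778 = -4444861/4778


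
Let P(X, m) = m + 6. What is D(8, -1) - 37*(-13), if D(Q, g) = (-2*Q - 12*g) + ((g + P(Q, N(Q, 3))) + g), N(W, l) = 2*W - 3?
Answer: 494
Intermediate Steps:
N(W, l) = -3 + 2*W
P(X, m) = 6 + m
D(Q, g) = 3 - 10*g (D(Q, g) = (-2*Q - 12*g) + ((g + (6 + (-3 + 2*Q))) + g) = (-12*g - 2*Q) + ((g + (3 + 2*Q)) + g) = (-12*g - 2*Q) + ((3 + g + 2*Q) + g) = (-12*g - 2*Q) + (3 + 2*Q + 2*g) = 3 - 10*g)
D(8, -1) - 37*(-13) = (3 - 10*(-1)) - 37*(-13) = (3 + 10) + 481 = 13 + 481 = 494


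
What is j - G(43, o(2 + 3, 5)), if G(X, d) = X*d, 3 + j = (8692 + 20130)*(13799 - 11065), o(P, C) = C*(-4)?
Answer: 78800205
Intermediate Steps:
o(P, C) = -4*C
j = 78799345 (j = -3 + (8692 + 20130)*(13799 - 11065) = -3 + 28822*2734 = -3 + 78799348 = 78799345)
j - G(43, o(2 + 3, 5)) = 78799345 - 43*(-4*5) = 78799345 - 43*(-20) = 78799345 - 1*(-860) = 78799345 + 860 = 78800205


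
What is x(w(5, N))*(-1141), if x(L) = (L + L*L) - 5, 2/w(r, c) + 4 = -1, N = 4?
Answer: 149471/25 ≈ 5978.8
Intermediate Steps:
w(r, c) = -⅖ (w(r, c) = 2/(-4 - 1) = 2/(-5) = 2*(-⅕) = -⅖)
x(L) = -5 + L + L² (x(L) = (L + L²) - 5 = -5 + L + L²)
x(w(5, N))*(-1141) = (-5 - ⅖ + (-⅖)²)*(-1141) = (-5 - ⅖ + 4/25)*(-1141) = -131/25*(-1141) = 149471/25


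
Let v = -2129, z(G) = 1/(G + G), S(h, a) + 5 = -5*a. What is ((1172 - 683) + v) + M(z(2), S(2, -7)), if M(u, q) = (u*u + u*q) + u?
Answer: -26115/16 ≈ -1632.2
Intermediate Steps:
S(h, a) = -5 - 5*a
z(G) = 1/(2*G)
M(u, q) = u + u² + q*u (M(u, q) = (u² + q*u) + u = u + u² + q*u)
((1172 - 683) + v) + M(z(2), S(2, -7)) = ((1172 - 683) - 2129) + ((½)/2)*(1 + (-5 - 5*(-7)) + (½)/2) = (489 - 2129) + ((½)*(½))*(1 + (-5 + 35) + (½)*(½)) = -1640 + (1 + 30 + ¼)/4 = -1640 + (¼)*(125/4) = -1640 + 125/16 = -26115/16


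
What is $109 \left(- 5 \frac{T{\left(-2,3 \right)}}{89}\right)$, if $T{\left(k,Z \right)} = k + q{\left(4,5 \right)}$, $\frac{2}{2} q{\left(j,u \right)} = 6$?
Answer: $- \frac{2180}{89} \approx -24.494$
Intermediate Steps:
$q{\left(j,u \right)} = 6$
$T{\left(k,Z \right)} = 6 + k$ ($T{\left(k,Z \right)} = k + 6 = 6 + k$)
$109 \left(- 5 \frac{T{\left(-2,3 \right)}}{89}\right) = 109 \left(- 5 \frac{6 - 2}{89}\right) = 109 \left(- 5 \cdot 4 \cdot \frac{1}{89}\right) = 109 \left(\left(-5\right) \frac{4}{89}\right) = 109 \left(- \frac{20}{89}\right) = - \frac{2180}{89}$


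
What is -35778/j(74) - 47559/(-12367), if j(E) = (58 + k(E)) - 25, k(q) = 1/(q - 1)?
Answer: -193888188/179545 ≈ -1079.9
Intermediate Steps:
k(q) = 1/(-1 + q)
j(E) = 33 + 1/(-1 + E) (j(E) = (58 + 1/(-1 + E)) - 25 = 33 + 1/(-1 + E))
-35778/j(74) - 47559/(-12367) = -35778*(-1 + 74)/(-32 + 33*74) - 47559/(-12367) = -35778*73/(-32 + 2442) - 47559*(-1/12367) = -35778/((1/73)*2410) + 573/149 = -35778/2410/73 + 573/149 = -35778*73/2410 + 573/149 = -1305897/1205 + 573/149 = -193888188/179545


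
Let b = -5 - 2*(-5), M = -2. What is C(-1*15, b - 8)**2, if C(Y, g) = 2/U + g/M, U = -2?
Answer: 1/4 ≈ 0.25000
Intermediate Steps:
b = 5 (b = -5 + 10 = 5)
C(Y, g) = -1 - g/2 (C(Y, g) = 2/(-2) + g/(-2) = 2*(-1/2) + g*(-1/2) = -1 - g/2)
C(-1*15, b - 8)**2 = (-1 - (5 - 8)/2)**2 = (-1 - 1/2*(-3))**2 = (-1 + 3/2)**2 = (1/2)**2 = 1/4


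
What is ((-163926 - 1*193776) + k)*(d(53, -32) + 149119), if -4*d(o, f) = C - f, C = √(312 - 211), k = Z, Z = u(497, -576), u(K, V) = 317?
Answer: -53290034735 + 357385*√101/4 ≈ -5.3289e+10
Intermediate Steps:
Z = 317
k = 317
C = √101 ≈ 10.050
d(o, f) = -√101/4 + f/4 (d(o, f) = -(√101 - f)/4 = -√101/4 + f/4)
((-163926 - 1*193776) + k)*(d(53, -32) + 149119) = ((-163926 - 1*193776) + 317)*((-√101/4 + (¼)*(-32)) + 149119) = ((-163926 - 193776) + 317)*((-√101/4 - 8) + 149119) = (-357702 + 317)*((-8 - √101/4) + 149119) = -357385*(149111 - √101/4) = -53290034735 + 357385*√101/4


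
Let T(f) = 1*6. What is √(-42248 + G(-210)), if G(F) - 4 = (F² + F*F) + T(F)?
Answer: 7*√938 ≈ 214.39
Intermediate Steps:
T(f) = 6
G(F) = 10 + 2*F² (G(F) = 4 + ((F² + F*F) + 6) = 4 + ((F² + F²) + 6) = 4 + (2*F² + 6) = 4 + (6 + 2*F²) = 10 + 2*F²)
√(-42248 + G(-210)) = √(-42248 + (10 + 2*(-210)²)) = √(-42248 + (10 + 2*44100)) = √(-42248 + (10 + 88200)) = √(-42248 + 88210) = √45962 = 7*√938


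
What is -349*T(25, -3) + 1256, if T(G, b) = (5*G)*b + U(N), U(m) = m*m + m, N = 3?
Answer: 127943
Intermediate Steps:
U(m) = m + m**2 (U(m) = m**2 + m = m + m**2)
T(G, b) = 12 + 5*G*b (T(G, b) = (5*G)*b + 3*(1 + 3) = 5*G*b + 3*4 = 5*G*b + 12 = 12 + 5*G*b)
-349*T(25, -3) + 1256 = -349*(12 + 5*25*(-3)) + 1256 = -349*(12 - 375) + 1256 = -349*(-363) + 1256 = 126687 + 1256 = 127943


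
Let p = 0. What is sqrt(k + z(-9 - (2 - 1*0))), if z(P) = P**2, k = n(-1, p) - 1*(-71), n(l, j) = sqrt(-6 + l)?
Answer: sqrt(192 + I*sqrt(7)) ≈ 13.857 + 0.09547*I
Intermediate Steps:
k = 71 + I*sqrt(7) (k = sqrt(-6 - 1) - 1*(-71) = sqrt(-7) + 71 = I*sqrt(7) + 71 = 71 + I*sqrt(7) ≈ 71.0 + 2.6458*I)
sqrt(k + z(-9 - (2 - 1*0))) = sqrt((71 + I*sqrt(7)) + (-9 - (2 - 1*0))**2) = sqrt((71 + I*sqrt(7)) + (-9 - (2 + 0))**2) = sqrt((71 + I*sqrt(7)) + (-9 - 1*2)**2) = sqrt((71 + I*sqrt(7)) + (-9 - 2)**2) = sqrt((71 + I*sqrt(7)) + (-11)**2) = sqrt((71 + I*sqrt(7)) + 121) = sqrt(192 + I*sqrt(7))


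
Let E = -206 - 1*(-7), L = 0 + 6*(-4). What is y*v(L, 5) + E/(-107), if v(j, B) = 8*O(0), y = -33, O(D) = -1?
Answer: 28447/107 ≈ 265.86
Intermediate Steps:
L = -24 (L = 0 - 24 = -24)
E = -199 (E = -206 + 7 = -199)
v(j, B) = -8 (v(j, B) = 8*(-1) = -8)
y*v(L, 5) + E/(-107) = -33*(-8) - 199/(-107) = 264 - 199*(-1/107) = 264 + 199/107 = 28447/107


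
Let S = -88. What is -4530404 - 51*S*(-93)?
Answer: -4947788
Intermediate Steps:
-4530404 - 51*S*(-93) = -4530404 - 51*(-88)*(-93) = -4530404 + 4488*(-93) = -4530404 - 417384 = -4947788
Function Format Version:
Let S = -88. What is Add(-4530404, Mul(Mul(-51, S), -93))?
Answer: -4947788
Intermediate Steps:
Add(-4530404, Mul(Mul(-51, S), -93)) = Add(-4530404, Mul(Mul(-51, -88), -93)) = Add(-4530404, Mul(4488, -93)) = Add(-4530404, -417384) = -4947788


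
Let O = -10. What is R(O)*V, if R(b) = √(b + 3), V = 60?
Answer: 60*I*√7 ≈ 158.75*I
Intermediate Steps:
R(b) = √(3 + b)
R(O)*V = √(3 - 10)*60 = √(-7)*60 = (I*√7)*60 = 60*I*√7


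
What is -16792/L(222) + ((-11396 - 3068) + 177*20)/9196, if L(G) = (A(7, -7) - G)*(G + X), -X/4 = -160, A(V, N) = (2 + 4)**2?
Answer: -99815471/92150817 ≈ -1.0832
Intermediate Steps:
A(V, N) = 36 (A(V, N) = 6**2 = 36)
X = 640 (X = -4*(-160) = 640)
L(G) = (36 - G)*(640 + G) (L(G) = (36 - G)*(G + 640) = (36 - G)*(640 + G))
-16792/L(222) + ((-11396 - 3068) + 177*20)/9196 = -16792/(23040 - 1*222**2 - 604*222) + ((-11396 - 3068) + 177*20)/9196 = -16792/(23040 - 1*49284 - 134088) + (-14464 + 3540)*(1/9196) = -16792/(23040 - 49284 - 134088) - 10924*1/9196 = -16792/(-160332) - 2731/2299 = -16792*(-1/160332) - 2731/2299 = 4198/40083 - 2731/2299 = -99815471/92150817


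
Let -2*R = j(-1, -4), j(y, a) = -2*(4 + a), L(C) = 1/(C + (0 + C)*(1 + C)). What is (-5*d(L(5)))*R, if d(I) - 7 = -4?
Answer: 0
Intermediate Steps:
L(C) = 1/(C + C*(1 + C))
d(I) = 3 (d(I) = 7 - 4 = 3)
j(y, a) = -8 - 2*a
R = 0 (R = -(-8 - 2*(-4))/2 = -(-8 + 8)/2 = -½*0 = 0)
(-5*d(L(5)))*R = -5*3*0 = -15*0 = 0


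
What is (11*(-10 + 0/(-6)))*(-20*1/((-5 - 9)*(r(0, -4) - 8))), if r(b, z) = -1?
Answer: 1100/63 ≈ 17.460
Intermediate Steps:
(11*(-10 + 0/(-6)))*(-20*1/((-5 - 9)*(r(0, -4) - 8))) = (11*(-10 + 0/(-6)))*(-20*1/((-1 - 8)*(-5 - 9))) = (11*(-10 + 0*(-1/6)))*(-20/((-14*(-9)))) = (11*(-10 + 0))*(-20/126) = (11*(-10))*(-20*1/126) = -110*(-10/63) = 1100/63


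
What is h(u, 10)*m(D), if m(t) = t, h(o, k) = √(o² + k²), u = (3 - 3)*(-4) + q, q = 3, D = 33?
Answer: 33*√109 ≈ 344.53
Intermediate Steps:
u = 3 (u = (3 - 3)*(-4) + 3 = 0*(-4) + 3 = 0 + 3 = 3)
h(o, k) = √(k² + o²)
h(u, 10)*m(D) = √(10² + 3²)*33 = √(100 + 9)*33 = √109*33 = 33*√109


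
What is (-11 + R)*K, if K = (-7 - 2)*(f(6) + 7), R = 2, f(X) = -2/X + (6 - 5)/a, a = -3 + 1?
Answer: 999/2 ≈ 499.50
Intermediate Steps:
a = -2
f(X) = -1/2 - 2/X (f(X) = -2/X + (6 - 5)/(-2) = -2/X + 1*(-1/2) = -2/X - 1/2 = -1/2 - 2/X)
K = -111/2 (K = (-7 - 2)*((1/2)*(-4 - 1*6)/6 + 7) = -9*((1/2)*(1/6)*(-4 - 6) + 7) = -9*((1/2)*(1/6)*(-10) + 7) = -9*(-5/6 + 7) = -9*37/6 = -111/2 ≈ -55.500)
(-11 + R)*K = (-11 + 2)*(-111/2) = -9*(-111/2) = 999/2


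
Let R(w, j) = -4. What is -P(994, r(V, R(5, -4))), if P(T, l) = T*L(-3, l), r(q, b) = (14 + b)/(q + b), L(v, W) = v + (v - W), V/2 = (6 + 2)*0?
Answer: 3479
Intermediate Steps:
V = 0 (V = 2*((6 + 2)*0) = 2*(8*0) = 2*0 = 0)
L(v, W) = -W + 2*v
r(q, b) = (14 + b)/(b + q)
P(T, l) = T*(-6 - l) (P(T, l) = T*(-l + 2*(-3)) = T*(-l - 6) = T*(-6 - l))
-P(994, r(V, R(5, -4))) = -(-1)*994*(6 + (14 - 4)/(-4 + 0)) = -(-1)*994*(6 + 10/(-4)) = -(-1)*994*(6 - ¼*10) = -(-1)*994*(6 - 5/2) = -(-1)*994*7/2 = -1*(-3479) = 3479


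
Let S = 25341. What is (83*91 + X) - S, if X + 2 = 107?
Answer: -17683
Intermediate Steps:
X = 105 (X = -2 + 107 = 105)
(83*91 + X) - S = (83*91 + 105) - 1*25341 = (7553 + 105) - 25341 = 7658 - 25341 = -17683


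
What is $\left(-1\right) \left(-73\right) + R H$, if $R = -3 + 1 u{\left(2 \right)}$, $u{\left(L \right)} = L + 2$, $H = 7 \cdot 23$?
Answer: $234$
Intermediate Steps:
$H = 161$
$u{\left(L \right)} = 2 + L$
$R = 1$ ($R = -3 + 1 \left(2 + 2\right) = -3 + 1 \cdot 4 = -3 + 4 = 1$)
$\left(-1\right) \left(-73\right) + R H = \left(-1\right) \left(-73\right) + 1 \cdot 161 = 73 + 161 = 234$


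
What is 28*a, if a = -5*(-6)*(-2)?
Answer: -1680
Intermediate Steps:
a = -60 (a = 30*(-2) = -60)
28*a = 28*(-60) = -1680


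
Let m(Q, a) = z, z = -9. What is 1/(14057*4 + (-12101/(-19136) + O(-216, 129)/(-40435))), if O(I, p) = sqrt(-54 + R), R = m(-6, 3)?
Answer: 11221566441681692948800/630973334045896152180760491 + 14806750965760*I*sqrt(7)/630973334045896152180760491 ≈ 1.7785e-5 + 6.2087e-14*I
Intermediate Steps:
m(Q, a) = -9
R = -9
O(I, p) = 3*I*sqrt(7) (O(I, p) = sqrt(-54 - 9) = sqrt(-63) = 3*I*sqrt(7))
1/(14057*4 + (-12101/(-19136) + O(-216, 129)/(-40435))) = 1/(14057*4 + (-12101/(-19136) + (3*I*sqrt(7))/(-40435))) = 1/(56228 + (-12101*(-1/19136) + (3*I*sqrt(7))*(-1/40435))) = 1/(56228 + (12101/19136 - 3*I*sqrt(7)/40435)) = 1/(1075991109/19136 - 3*I*sqrt(7)/40435)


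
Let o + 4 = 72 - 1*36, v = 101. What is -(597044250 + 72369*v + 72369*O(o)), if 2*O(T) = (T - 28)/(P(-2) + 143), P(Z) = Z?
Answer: -28404663639/47 ≈ -6.0435e+8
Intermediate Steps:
o = 32 (o = -4 + (72 - 1*36) = -4 + (72 - 36) = -4 + 36 = 32)
O(T) = -14/141 + T/282 (O(T) = ((T - 28)/(-2 + 143))/2 = ((-28 + T)/141)/2 = ((-28 + T)*(1/141))/2 = (-28/141 + T/141)/2 = -14/141 + T/282)
-(597044250 + 72369*v + 72369*O(o)) = -(343197921/47 + 597044250 + 385968/47) = -72369/(1/((-14/141 + 16/141) + (101 + 8250))) = -72369/(1/(2/141 + 8351)) = -72369/(1/(1177493/141)) = -72369/141/1177493 = -72369*1177493/141 = -28404663639/47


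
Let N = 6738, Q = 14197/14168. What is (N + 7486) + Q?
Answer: 201539829/14168 ≈ 14225.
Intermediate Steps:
Q = 14197/14168 (Q = 14197*(1/14168) = 14197/14168 ≈ 1.0020)
(N + 7486) + Q = (6738 + 7486) + 14197/14168 = 14224 + 14197/14168 = 201539829/14168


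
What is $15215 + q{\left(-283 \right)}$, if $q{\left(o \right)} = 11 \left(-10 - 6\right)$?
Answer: $15039$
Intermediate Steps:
$q{\left(o \right)} = -176$ ($q{\left(o \right)} = 11 \left(-16\right) = -176$)
$15215 + q{\left(-283 \right)} = 15215 - 176 = 15039$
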